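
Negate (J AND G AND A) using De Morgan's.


De Morgan's law: ¬(P ∧ Q ∧ R) ≡ ¬P ∨ ¬Q ∨ ¬R
¬(J ∧ G ∧ A) = ¬J ∨ ¬G ∨ ¬A

¬J ∨ ¬G ∨ ¬A


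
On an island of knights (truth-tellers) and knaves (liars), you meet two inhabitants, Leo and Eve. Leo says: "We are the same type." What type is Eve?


Leo says: "We are the same type."
Case 1: Leo is a Knight (truth-teller)
  Statement is true → they ARE the same → Eve is also a Knight
Case 2: Leo is a Knave (liar)
  Statement is false → they are NOT the same → Eve is a Knight
In both cases, Eve is a Knight.

Knight


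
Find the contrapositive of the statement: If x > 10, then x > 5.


Original: If x > 10, then x > 5
Contrapositive: If ¬Q, then ¬P
Negate Q: not (x > 5)
Negate P: not (x > 10)

If not (x > 5), then not (x > 10).


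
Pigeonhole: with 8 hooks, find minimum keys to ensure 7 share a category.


Pigeonhole: to guarantee k in one of n categories, need (k-1)×n + 1.
k = 7, n = 8
Minimum = (7-1) × 8 + 1 = 6 × 8 + 1

49


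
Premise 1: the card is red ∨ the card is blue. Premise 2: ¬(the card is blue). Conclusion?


Disjunctive syllogism: P ∨ Q, ¬P ⊢ Q
Disjunction: the card is red ∨ the card is blue
We know it is not the case that the card is blue.
By disjunctive syllogism, the other disjunct must be true.

The card is red


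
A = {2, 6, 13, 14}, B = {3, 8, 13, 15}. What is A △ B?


A = {2, 6, 13, 14}
B = {3, 8, 13, 15}
Operation: symmetric difference
In A only: [2, 6, 14], in B only: [3, 8, 15]

{2, 3, 6, 8, 14, 15}


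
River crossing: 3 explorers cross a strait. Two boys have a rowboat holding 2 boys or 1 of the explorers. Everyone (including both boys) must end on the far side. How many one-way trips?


Per crossing of one of the explorers: boys→, one←, one of the explorers→, one← = 4 trips
3 × 4 = 12, + 1 final boys→ = 13
Minimum trips = 13

13


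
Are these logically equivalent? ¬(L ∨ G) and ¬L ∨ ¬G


Expression 1: ¬(L ∨ G)
Expression 2: ¬L ∨ ¬G
Truth table (L G | Expr1 Expr2):
  T T |   F     F
  T F |   F     T   ← differ
  F T |   F     T   ← differ
  F F |   T     T
Counterexample: L=T, G=F gives Expr1 = F but Expr2 = T, so the expressions are NOT logically equivalent.

No


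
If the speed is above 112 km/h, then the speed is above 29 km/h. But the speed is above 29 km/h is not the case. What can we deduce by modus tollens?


Modus tollens: P → Q, ¬Q ⊢ ¬P
P: the speed is above 112 km/h
Q: the speed is above 29 km/h
We have P → Q and Q is false.
By modus tollens, P must be false.

It is not the case that the speed is above 112 km/h


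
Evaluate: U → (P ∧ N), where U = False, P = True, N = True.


U = False, P = True, N = True
Step 1: P ∧ N = True AND True = True
Step 2: U → (True): false only when U=True and consequent=False.
Result: True

True


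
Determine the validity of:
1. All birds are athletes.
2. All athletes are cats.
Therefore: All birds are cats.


Premise 1: All birds are athletes.
Premise 2: All athletes are cats.
Conclusion: All birds are cats.
Barbara syllogism (AAA-1): All A are B, All B are C → All A are C.
Middle term (athletes) distributed in premise 2.

Valid


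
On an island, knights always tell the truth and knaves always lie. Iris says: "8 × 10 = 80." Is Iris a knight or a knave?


Statement: "8 × 10 = 80."
Actual: 8 × 10 = 80
Claimed: 80
Statement is TRUE → Iris tells the truth → Knight

Knight


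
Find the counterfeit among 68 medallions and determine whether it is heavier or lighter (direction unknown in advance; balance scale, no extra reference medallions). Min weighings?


Let n = 68. 136 possibilities (n medallions × lighter/heavier); each weighing has 3 outcomes.
Bound for k weighings: say the first weighing puts j medallions on each pan. If it tips, the 2j weighed medallions remain suspects (each with a known direction) and k-1 weighings give 3^(k-1) outcomes; 3^(k-1) is odd, so 2j ≤ 3^(k-1) - 1. If it balances, the n - 2j unweighed medallions remain with direction unknown: 2(n - 2j) ≤ 3^(k-1) - 1 by the same parity argument. Adding, n ≤ (3^(k-1) - 1) + (3^(k-1) - 1)/2 = (3^k - 3)/2, and the classical three-group strategy achieves this (3 medallions in 2 weighings, 12 in 3, 39 in 4, 120 in 5).
So we need the smallest k with (3^k - 3)/2 ≥ 68.
k = 4: (3^4 - 3)/2 = 39 < 68 ✗
k = 5: (3^5 - 3)/2 = 120 ≥ 68 ✓

5


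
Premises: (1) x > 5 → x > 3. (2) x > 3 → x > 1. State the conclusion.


Hypothetical syllogism: P → Q, Q → R ⊢ P → R
Premise 1: x > 5 → x > 3
Premise 2: x > 3 → x > 1
Chain the implications: the middle term (x > 3) links the two.
Conclusion: If x > 5, then x > 1.

If x > 5, then x > 1.


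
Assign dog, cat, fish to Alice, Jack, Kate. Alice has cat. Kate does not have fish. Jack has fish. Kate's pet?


From clues:
  Alice → cat
  Jack → fish
By elimination, Kate gets the remaining.

dog


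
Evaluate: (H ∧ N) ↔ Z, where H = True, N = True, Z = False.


H = True, N = True, Z = False
Step 1: H ∧ N = True AND True = True
Step 2: (True) ↔ Z: true when both sides have same truth value.
Result: True ↔ False = False

False


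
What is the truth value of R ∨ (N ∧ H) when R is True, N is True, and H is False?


R = True, N = True, H = False
Step 1: N ∧ H = True AND False = False
Step 2: R ∨ False = True OR False = True
AND evaluated first (higher precedence); then OR applied.

True


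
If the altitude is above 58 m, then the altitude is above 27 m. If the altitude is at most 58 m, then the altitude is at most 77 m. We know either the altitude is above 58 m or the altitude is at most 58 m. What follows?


Constructive dilemma: (P → Q) ∧ (R → S), P ∨ R ⊢ Q ∨ S
Premise 1: the altitude is above 58 m → the altitude is above 27 m
Premise 2: the altitude is at most 58 m → the altitude is at most 77 m
Premise 3: the altitude is above 58 m ∨ the altitude is at most 58 m
Case 1: Assuming the altitude is above 58 m, then by Premise 1, the altitude is above 27 m.
Case 2: Assuming the altitude is at most 58 m, then by Premise 2, the altitude is at most 77 m.
Since one of the altitude is above 58 m or the altitude is at most 58 m must hold, we get the altitude is above 27 m or the altitude is at most 77 m.

The altitude is above 27 m or the altitude is at most 77 m.


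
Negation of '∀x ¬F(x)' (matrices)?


Original: ∀x ¬F(x)
Rule: ¬∀→∃, ¬∃→∀, negate predicate.
Negation: ∃x F(x)

∃x F(x)


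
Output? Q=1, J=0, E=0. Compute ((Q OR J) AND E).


Q OR J = 1|0 = 1
1 AND 0 = 0

0


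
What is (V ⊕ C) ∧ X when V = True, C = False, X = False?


V = True, C = False, X = False
Step 1: V ⊕ C = True XOR False = True
Step 2: True ∧ X = True AND False = False
XOR true when exactly one of V,C is true; then AND with X.

False


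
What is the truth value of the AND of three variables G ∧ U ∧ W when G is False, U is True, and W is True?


G = False, U = True, W = True
Step 1: G ∧ U = False AND True = False
Step 2: (False) ∧ W = (False) AND True = False
AND is true only when ALL operands are true.

False


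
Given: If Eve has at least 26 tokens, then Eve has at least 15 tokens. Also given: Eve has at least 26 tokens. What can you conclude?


Modus ponens: P → Q, P ⊢ Q
P: Eve has at least 26 tokens
Q: Eve has at least 15 tokens
We have P → Q and P is true.
By modus ponens, Q must be true.

Eve has at least 15 tokens


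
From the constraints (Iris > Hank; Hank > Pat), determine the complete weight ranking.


Constraints: Iris > Hank; Hank > Pat
Method: at each step, the next-highest is the one remaining person who never appears on the smaller side of a constraint between remaining people.
  Step 1: remaining {Iris, Hank, Pat}; on the smaller side: {Hank, Pat} → Iris is next (Iris > Hank).
  Step 2: remaining {Hank, Pat}; on the smaller side: {Pat} → Hank is next (Hank > Pat).
  Step 3: only Pat remains → lowest.
Final ranking (highest to lowest):

Iris > Hank > Pat


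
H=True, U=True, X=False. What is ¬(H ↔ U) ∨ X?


H = True, U = True, X = False
Expression: ¬(H ↔ U) ∨ X
Step 1: H ↔ U = (True iff True) = True
Step 2: ¬(H ↔ U) = NOT True = False
Step 3: (False) ∨ X = False OR False = False

False


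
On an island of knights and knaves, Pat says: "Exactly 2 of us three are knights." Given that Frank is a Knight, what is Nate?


Pat claims exactly 2 knights among Pat, Frank, Nate.
Given: Frank is a Knight.

Case 1: Pat is a Knight (tells truth)
  Then exactly 2 of the three are knights.
  Counting Pat, Frank: 2 knight(s) so far. Need 0 more → Nate = Knave.
Case 2: Pat is a Knave (lies)
  Then the count is NOT 2.
  If Nate = Knight, count = 2 = 2 → claim would be true, contradicts lie.
  If Nate = Knave, count = 1 ≠ 2 → lie confirmed ✓

Nate is a Knave.

Knave


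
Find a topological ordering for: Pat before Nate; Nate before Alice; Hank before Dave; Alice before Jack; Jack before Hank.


Constraints: Pat before Nate; Nate before Alice; Hank before Dave; Alice before Jack; Jack before Hank
Method: repeatedly schedule the remaining task that has no remaining task required before it.
  Step 1: remaining {Dave, Alice, Hank, Nate, Jack, Pat}; every task except Pat still has a predecessor pending → schedule Pat.
  Step 2: remaining {Dave, Alice, Hank, Nate, Jack}; every task except Nate still has a predecessor pending → schedule Nate.
  Step 3: remaining {Dave, Alice, Hank, Jack}; every task except Alice still has a predecessor pending → schedule Alice.
  Step 4: remaining {Dave, Hank, Jack}; every task except Jack still has a predecessor pending → schedule Jack.
  Step 5: remaining {Dave, Hank}; every task except Hank still has a predecessor pending → schedule Hank.
  Step 6: only Dave remains → schedule Dave.
Resulting order:

Pat → Nate → Alice → Jack → Hank → Dave


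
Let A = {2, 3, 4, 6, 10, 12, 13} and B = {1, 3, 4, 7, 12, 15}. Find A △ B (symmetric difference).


A = {2, 3, 4, 6, 10, 12, 13}
B = {1, 3, 4, 7, 12, 15}
Operation: symmetric difference
In A only: [2, 6, 10, 13], in B only: [1, 7, 15]

{1, 2, 6, 7, 10, 13, 15}


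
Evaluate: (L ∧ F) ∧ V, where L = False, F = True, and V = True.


L = False, F = True, V = True
Step 1: L ∧ F = False AND True = False
Step 2: False ∧ V = False AND True = False
AND is true only when ALL operands are true.

False


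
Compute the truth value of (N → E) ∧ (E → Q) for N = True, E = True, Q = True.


N = True, E = True, Q = True
Step 1: N → E is false only when N=True and E=False. Result: True
Step 2: E → Q is false only when E=True and Q=False. Result: True
Step 3: True ∧ True = True

True


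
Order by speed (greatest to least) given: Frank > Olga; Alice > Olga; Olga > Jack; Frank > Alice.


Constraints: Frank > Olga; Alice > Olga; Olga > Jack; Frank > Alice
Method: at each step, the next-highest is the one remaining person who never appears on the smaller side of a constraint between remaining people.
  Step 1: remaining {Frank, Alice, Olga, Jack}; on the smaller side: {Alice, Olga, Jack} → Frank is next (Frank > Olga; Frank > Alice).
  Step 2: remaining {Alice, Olga, Jack}; on the smaller side: {Olga, Jack} → Alice is next (Alice > Olga).
  Step 3: remaining {Olga, Jack}; on the smaller side: {Jack} → Olga is next (Olga > Jack).
  Step 4: only Jack remains → lowest.
Final ranking (highest to lowest):

Frank > Alice > Olga > Jack


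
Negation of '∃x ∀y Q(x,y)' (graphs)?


Original: ∃x ∀y Q(x,y)
Rule: ¬∀→∃, ¬∃→∀, negate predicate.
Negation: ∀x ∃y ¬Q(x,y)

∀x ∃y ¬Q(x,y)


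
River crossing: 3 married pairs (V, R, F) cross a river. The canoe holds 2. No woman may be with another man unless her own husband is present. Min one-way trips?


Label couples V, R, F (H = husband, W = wife).
Counting alone: 6 people, the canoe carries 2 and someone must bring it back, so each round trip nets at most +1 on the far side until the last crossing → at least 9 trips. The jealousy constraint makes 9 impossible; the shortest valid schedule has 11:
1. WV+WR →  (far: WV,WR; near: HV,HR,HF,WF)
2. WV ←       (far: WR; near: HV,HR,HF,WV,WF)
3. WV+WF →  (far: WV,WR,WF; near: HV,HR,HF)
4. WV ←       (far: WR,WF; near: HV,HR,HF,WV)
5. HR+HF →  (far: HR,WR,HF,WF; near: HV,WV)
6. HR+WR ←  (far: HF,WF; near: HV,WV,HR,WR)
7. HV+HR →  (far: HV,HR,HF,WF; near: WV,WR)
8. WF ←       (far: HV,HR,HF; near: WV,WR,WF)
9. WV+WR →  (far: HV,WV,HR,WR,HF; near: WF)
10. HF ←      (far: HV,WV,HR,WR; near: HF,WF)
11. HF+WF → (far: all six; near: empty)
In every state each wife is either with her husband or with no other man.
Minimum trips = 11

11


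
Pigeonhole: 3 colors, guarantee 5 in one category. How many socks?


Pigeonhole: to guarantee k in one of n categories, need (k-1)×n + 1.
k = 5, n = 3
Minimum = (5-1) × 3 + 1 = 4 × 3 + 1

13


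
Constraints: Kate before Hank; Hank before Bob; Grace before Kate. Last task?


Constraints: Kate before Hank; Hank before Bob; Grace before Kate
The last task can have nothing scheduled after it, so it must never appear on the left of a 'before'.
Tasks appearing before some other task: Kate, Hank, Grace.
The only task not in that list is Bob → it is last.

Bob


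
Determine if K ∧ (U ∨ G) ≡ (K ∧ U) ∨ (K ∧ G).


Expression 1: K ∧ (U ∨ G)
Expression 2: (K ∧ U) ∨ (K ∧ G)
Truth table (K U G | Expr1 Expr2):
  T T T |   T     T
  T T F |   T     T
  T F T |   T     T
  T F F |   F     F
  F T T |   F     F
  F T F |   F     F
  F F T |   F     F
  F F F |   F     F
All 8 rows agree, so the expressions are logically equivalent.

Yes


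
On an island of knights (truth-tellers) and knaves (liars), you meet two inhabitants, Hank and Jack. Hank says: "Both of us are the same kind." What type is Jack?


Hank says: "Both of us are the same kind."
Case 1: Hank is a Knight (truth-teller)
  Statement is true → they ARE the same → Jack is also a Knight
Case 2: Hank is a Knave (liar)
  Statement is false → they are NOT the same → Jack is a Knight
In both cases, Jack is a Knight.

Knight


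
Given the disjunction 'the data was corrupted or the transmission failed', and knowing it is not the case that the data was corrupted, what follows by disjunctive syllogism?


Disjunctive syllogism: P ∨ Q, ¬P ⊢ Q
Disjunction: the data was corrupted ∨ the transmission failed
We know it is not the case that the data was corrupted.
By disjunctive syllogism, the other disjunct must be true.

The transmission failed


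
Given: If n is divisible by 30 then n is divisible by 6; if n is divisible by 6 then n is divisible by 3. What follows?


Hypothetical syllogism: P → Q, Q → R ⊢ P → R
Premise 1: n is divisible by 30 → n is divisible by 6
Premise 2: n is divisible by 6 → n is divisible by 3
Chain the implications: the middle term (n is divisible by 6) links the two.
Conclusion: If n is divisible by 30, then n is divisible by 3.

If n is divisible by 30, then n is divisible by 3.


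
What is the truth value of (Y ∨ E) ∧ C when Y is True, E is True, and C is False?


Y = True, E = True, C = False
Step 1: Y ∨ E = True OR True = True
Step 2: True ∧ C = True AND False = False
OR is true when at least one operand is true; AND requires both.

False


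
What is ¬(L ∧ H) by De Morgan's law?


De Morgan's law: ¬(P ∧ Q) ≡ ¬P ∨ ¬Q
¬(L ∧ H) = ¬L ∨ ¬H

¬L ∨ ¬H


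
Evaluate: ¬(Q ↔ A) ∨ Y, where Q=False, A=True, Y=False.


Q = False, A = True, Y = False
Expression: ¬(Q ↔ A) ∨ Y
Step 1: Q ↔ A = (False iff True) = False
Step 2: ¬(Q ↔ A) = NOT False = True
Step 3: (True) ∨ Y = True OR False = True

True


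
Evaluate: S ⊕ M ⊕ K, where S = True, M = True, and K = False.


S = True, M = True, K = False
Step 1: S ⊕ M = True XOR True = False
Step 2: False ⊕ K = False XOR False = False
XOR is true when an odd number of operands are true.

False


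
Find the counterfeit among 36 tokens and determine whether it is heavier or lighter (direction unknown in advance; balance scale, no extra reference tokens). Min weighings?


Let n = 36. 72 possibilities (n tokens × lighter/heavier); each weighing has 3 outcomes.
Bound for k weighings: say the first weighing puts j tokens on each pan. If it tips, the 2j weighed tokens remain suspects (each with a known direction) and k-1 weighings give 3^(k-1) outcomes; 3^(k-1) is odd, so 2j ≤ 3^(k-1) - 1. If it balances, the n - 2j unweighed tokens remain with direction unknown: 2(n - 2j) ≤ 3^(k-1) - 1 by the same parity argument. Adding, n ≤ (3^(k-1) - 1) + (3^(k-1) - 1)/2 = (3^k - 3)/2, and the classical three-group strategy achieves this (3 tokens in 2 weighings, 12 in 3, 39 in 4, 120 in 5).
So we need the smallest k with (3^k - 3)/2 ≥ 36.
k = 3: (3^3 - 3)/2 = 12 < 36 ✗
k = 4: (3^4 - 3)/2 = 39 ≥ 36 ✓

4


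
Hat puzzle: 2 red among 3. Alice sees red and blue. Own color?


Total red = 2, seen red = 1
Own red = 2 - 1 = 1
Alice's hat is red.

red


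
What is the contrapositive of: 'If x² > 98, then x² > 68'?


Original: If x² > 98, then x² > 68
Contrapositive: If ¬Q, then ¬P
Negate Q: not (x² > 68)
Negate P: not (x² > 98)

If not (x² > 68), then not (x² > 98).


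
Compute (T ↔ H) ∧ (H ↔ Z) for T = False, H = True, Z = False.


T = False, H = True, Z = False
Step 1: T ↔ H is true when T and H have the same value. Result: False
Step 2: H ↔ Z is true when H and Z have the same value. Result: False
Step 3: False ∧ False = False

False


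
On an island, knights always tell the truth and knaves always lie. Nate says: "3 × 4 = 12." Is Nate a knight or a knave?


Statement: "3 × 4 = 12."
Actual: 3 × 4 = 12
Claimed: 12
Statement is TRUE → Nate tells the truth → Knight

Knight


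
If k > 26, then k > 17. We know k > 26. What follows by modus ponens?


Modus ponens: P → Q, P ⊢ Q
P: k > 26
Q: k > 17
We have P → Q and P is true.
By modus ponens, Q must be true.

k > 17


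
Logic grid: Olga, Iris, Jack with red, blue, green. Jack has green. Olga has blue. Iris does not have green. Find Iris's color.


From clues:
  Jack → green
  Olga → blue
By elimination, Iris gets the remaining.

red


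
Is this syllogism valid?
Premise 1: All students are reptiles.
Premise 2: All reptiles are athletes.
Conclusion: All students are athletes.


Premise 1: All students are reptiles.
Premise 2: All reptiles are athletes.
Conclusion: All students are athletes.
Barbara syllogism (AAA-1): All A are B, All B are C → All A are C.
Middle term (reptiles) distributed in premise 2.

Valid


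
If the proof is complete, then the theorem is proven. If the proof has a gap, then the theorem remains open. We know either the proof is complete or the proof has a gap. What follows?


Constructive dilemma: (P → Q) ∧ (R → S), P ∨ R ⊢ Q ∨ S
Premise 1: the proof is complete → the theorem is proven
Premise 2: the proof has a gap → the theorem remains open
Premise 3: the proof is complete ∨ the proof has a gap
Case 1: Assuming the proof is complete, then by Premise 1, the theorem is proven.
Case 2: Assuming the proof has a gap, then by Premise 2, the theorem remains open.
Since one of the proof is complete or the proof has a gap must hold, we get the theorem is proven or the theorem remains open.

The theorem is proven or the theorem remains open.


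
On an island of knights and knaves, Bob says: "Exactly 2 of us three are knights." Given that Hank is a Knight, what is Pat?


Bob claims exactly 2 knights among Bob, Hank, Pat.
Given: Hank is a Knight.

Case 1: Bob is a Knight (tells truth)
  Then exactly 2 of the three are knights.
  Counting Bob, Hank: 2 knight(s) so far. Need 0 more → Pat = Knave.
Case 2: Bob is a Knave (lies)
  Then the count is NOT 2.
  If Pat = Knight, count = 2 = 2 → claim would be true, contradicts lie.
  If Pat = Knave, count = 1 ≠ 2 → lie confirmed ✓

Pat is a Knave.

Knave


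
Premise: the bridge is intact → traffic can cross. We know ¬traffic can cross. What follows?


Modus tollens: P → Q, ¬Q ⊢ ¬P
P: the bridge is intact
Q: traffic can cross
We have P → Q and Q is false.
By modus tollens, P must be false.

It is not the case that the bridge is intact


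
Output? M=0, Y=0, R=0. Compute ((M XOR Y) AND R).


M XOR Y = 0^0 = 0
0 AND 0 = 0

0


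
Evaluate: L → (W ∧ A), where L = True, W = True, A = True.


L = True, W = True, A = True
Step 1: W ∧ A = True AND True = True
Step 2: L → (True): false only when L=True and consequent=False.
Result: True

True


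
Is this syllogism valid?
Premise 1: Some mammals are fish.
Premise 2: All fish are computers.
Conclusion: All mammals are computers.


Premise 1: Some mammals are fish.
Premise 2: All fish are computers.
Conclusion: All mammals are computers.
Fallacy: illicit minor. The minor term (mammals) is distributed in the conclusion ('All mammals ...') but undistributed in its premise ('Some mammals are fish' doesn't cover all mammals).
Only 'Some mammals are computers' follows, not 'All'.

Invalid


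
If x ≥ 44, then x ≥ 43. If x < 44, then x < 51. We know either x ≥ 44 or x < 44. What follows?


Constructive dilemma: (P → Q) ∧ (R → S), P ∨ R ⊢ Q ∨ S
Premise 1: x ≥ 44 → x ≥ 43
Premise 2: x < 44 → x < 51
Premise 3: x ≥ 44 ∨ x < 44
Case 1: Assuming x ≥ 44, then by Premise 1, x ≥ 43.
Case 2: Assuming x < 44, then by Premise 2, x < 51.
Since one of x ≥ 44 or x < 44 must hold, we get x ≥ 43 or x < 51.

x ≥ 43 or x < 51.


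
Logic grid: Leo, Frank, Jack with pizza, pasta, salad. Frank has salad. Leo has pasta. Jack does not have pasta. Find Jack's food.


From clues:
  Frank → salad
  Leo → pasta
By elimination, Jack gets the remaining.

pizza


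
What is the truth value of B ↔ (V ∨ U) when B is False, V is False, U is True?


B = False, V = False, U = True
Step 1: V ∨ U = False OR True = True
Step 2: B ↔ (True): true when both sides have same truth value.
Result: False ↔ True = False

False


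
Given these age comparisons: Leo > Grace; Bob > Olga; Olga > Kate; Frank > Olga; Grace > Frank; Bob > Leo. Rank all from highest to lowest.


Constraints: Leo > Grace; Bob > Olga; Olga > Kate; Frank > Olga; Grace > Frank; Bob > Leo
Method: at each step, the next-highest is the one remaining person who never appears on the smaller side of a constraint between remaining people.
  Step 1: remaining {Frank, Grace, Olga, Bob, Leo, Kate}; on the smaller side: {Frank, Grace, Olga, Leo, Kate} → Bob is next (Bob > Olga; Bob > Leo).
  Step 2: remaining {Frank, Grace, Olga, Leo, Kate}; on the smaller side: {Frank, Grace, Olga, Kate} → Leo is next (Leo > Grace).
  Step 3: remaining {Frank, Grace, Olga, Kate}; on the smaller side: {Frank, Olga, Kate} → Grace is next (Grace > Frank).
  Step 4: remaining {Frank, Olga, Kate}; on the smaller side: {Olga, Kate} → Frank is next (Frank > Olga).
  Step 5: remaining {Olga, Kate}; on the smaller side: {Kate} → Olga is next (Olga > Kate).
  Step 6: only Kate remains → lowest.
Final ranking (highest to lowest):

Bob > Leo > Grace > Frank > Olga > Kate


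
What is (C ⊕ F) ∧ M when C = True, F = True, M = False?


C = True, F = True, M = False
Step 1: C ⊕ F = True XOR True = False
Step 2: False ∧ M = False AND False = False
XOR true when exactly one of C,F is true; then AND with M.

False


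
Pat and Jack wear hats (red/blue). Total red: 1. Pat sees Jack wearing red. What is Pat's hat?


Total red = 1, Jack = red
Red accounted for: 1
Remaining for Pat: 0
Pat's hat is blue.

blue


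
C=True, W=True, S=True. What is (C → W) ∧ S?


C = True, W = True, S = True
Expression: (C → W) ∧ S
Step 1: C → W = True → True (false only if C=True, W=False) = True
Step 2: (True) ∧ S = True AND True = True

True


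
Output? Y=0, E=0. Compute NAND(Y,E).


Y AND E = 0
NOT(0) = 1

1


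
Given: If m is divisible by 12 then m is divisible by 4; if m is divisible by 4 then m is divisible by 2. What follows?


Hypothetical syllogism: P → Q, Q → R ⊢ P → R
Premise 1: m is divisible by 12 → m is divisible by 4
Premise 2: m is divisible by 4 → m is divisible by 2
Chain the implications: the middle term (m is divisible by 4) links the two.
Conclusion: If m is divisible by 12, then m is divisible by 2.

If m is divisible by 12, then m is divisible by 2.


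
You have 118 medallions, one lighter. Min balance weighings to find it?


Each weighing has 3 outcomes (left heavy / balance / right heavy), so k weighings distinguish at most 3^k cases; splitting into three near-equal groups achieves this.
Need 3^k ≥ 118: 3^4 = 81 < 118 ≤ 3^5 = 243
k = ⌈log₃(118)⌉ = 5

5


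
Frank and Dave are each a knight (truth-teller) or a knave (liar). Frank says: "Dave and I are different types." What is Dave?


Frank says: "Dave and I are different types."
Case 1: Frank is a Knight (truth-teller)
  Statement is true → they ARE different → Dave is a Knave
Case 2: Frank is a Knave (liar)
  Statement is false → they are NOT different → Dave is a Knave
In both cases, Dave is a Knave.

Knave


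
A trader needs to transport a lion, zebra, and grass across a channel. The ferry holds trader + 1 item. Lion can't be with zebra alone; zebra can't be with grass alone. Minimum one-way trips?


1. trader+zebra → 2. trader ← 3. trader+lion → 4. trader+zebra ← 5. trader+grass → 6. trader ← 7. trader+zebra →
Minimum trips = 7

7


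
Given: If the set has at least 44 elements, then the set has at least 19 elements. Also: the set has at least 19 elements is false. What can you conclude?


Modus tollens: P → Q, ¬Q ⊢ ¬P
P: the set has at least 44 elements
Q: the set has at least 19 elements
We have P → Q and Q is false.
By modus tollens, P must be false.

It is not the case that the set has at least 44 elements


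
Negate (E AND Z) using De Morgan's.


De Morgan's law: ¬(P ∧ Q) ≡ ¬P ∨ ¬Q
¬(E ∧ Z) = ¬E ∨ ¬Z

¬E ∨ ¬Z


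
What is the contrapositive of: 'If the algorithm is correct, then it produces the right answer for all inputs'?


Original: If the algorithm is correct, then it produces the right answer for all inputs
Contrapositive: If ¬Q, then ¬P
Negate Q: not (it produces the right answer for all inputs)
Negate P: not (the algorithm is correct)

If not (it produces the right answer for all inputs), then not (the algorithm is correct).


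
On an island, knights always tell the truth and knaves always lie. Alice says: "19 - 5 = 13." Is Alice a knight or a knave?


Statement: "19 - 5 = 13."
Actual: 19 - 5 = 14
Claimed: 13
Statement is FALSE → Alice lies → Knave

Knave


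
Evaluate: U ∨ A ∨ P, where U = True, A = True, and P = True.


U = True, A = True, P = True
Step 1: U ∨ A = True OR True = True
Step 2: True ∨ P = True OR True = True
OR is true when at least one operand is true.

True


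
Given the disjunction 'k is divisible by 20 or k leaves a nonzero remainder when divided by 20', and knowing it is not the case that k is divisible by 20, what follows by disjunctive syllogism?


Disjunctive syllogism: P ∨ Q, ¬P ⊢ Q
Disjunction: k is divisible by 20 ∨ k leaves a nonzero remainder when divided by 20
We know it is not the case that k is divisible by 20.
By disjunctive syllogism, the other disjunct must be true.

k leaves a nonzero remainder when divided by 20


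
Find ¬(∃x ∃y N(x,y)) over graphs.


Original: ∃x ∃y N(x,y)
Rule: ¬∀→∃, ¬∃→∀, negate predicate.
Negation: ∀x ∀y ¬N(x,y)

∀x ∀y ¬N(x,y)


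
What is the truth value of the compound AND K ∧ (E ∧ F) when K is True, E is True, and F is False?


K = True, E = True, F = False
Step 1: E ∧ F = True AND False = False
Step 2: K ∧ False = True AND False = False
AND is true only when ALL operands are true.

False


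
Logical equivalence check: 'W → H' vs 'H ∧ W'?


Expression 1: W → H
Expression 2: H ∧ W
Truth table (W H | Expr1 Expr2):
  T T |   T     T
  T F |   F     F
  F T |   T     F   ← differ
  F F |   T     F   ← differ
Counterexample: W=F, H=T gives Expr1 = T but Expr2 = F, so the expressions are NOT logically equivalent.

No


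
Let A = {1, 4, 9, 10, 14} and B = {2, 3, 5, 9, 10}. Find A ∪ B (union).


A = {1, 4, 9, 10, 14}
B = {2, 3, 5, 9, 10}
Operation: union
All elements combined: 1, 2, 3, 4, 5, 9, 10, 14

{1, 2, 3, 4, 5, 9, 10, 14}


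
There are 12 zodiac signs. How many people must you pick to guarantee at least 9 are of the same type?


Pigeonhole: to guarantee k in one of n categories, need (k-1)×n + 1.
k = 9, n = 12
Minimum = (9-1) × 12 + 1 = 8 × 12 + 1

97


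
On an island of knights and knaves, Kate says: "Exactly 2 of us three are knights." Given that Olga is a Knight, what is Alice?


Kate claims exactly 2 knights among Kate, Olga, Alice.
Given: Olga is a Knight.

Case 1: Kate is a Knight (tells truth)
  Then exactly 2 of the three are knights.
  Counting Kate, Olga: 2 knight(s) so far. Need 0 more → Alice = Knave.
Case 2: Kate is a Knave (lies)
  Then the count is NOT 2.
  If Alice = Knight, count = 2 = 2 → claim would be true, contradicts lie.
  If Alice = Knave, count = 1 ≠ 2 → lie confirmed ✓

Alice is a Knave.

Knave


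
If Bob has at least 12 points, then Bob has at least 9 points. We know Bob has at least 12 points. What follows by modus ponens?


Modus ponens: P → Q, P ⊢ Q
P: Bob has at least 12 points
Q: Bob has at least 9 points
We have P → Q and P is true.
By modus ponens, Q must be true.

Bob has at least 9 points


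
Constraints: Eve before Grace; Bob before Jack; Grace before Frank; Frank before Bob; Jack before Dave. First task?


Constraints: Eve before Grace; Bob before Jack; Grace before Frank; Frank before Bob; Jack before Dave
The first task can have nothing scheduled before it, so it must never appear on the right of a 'before'.
Tasks appearing after some 'before': Grace, Jack, Frank, Bob, Dave.
The only task not in that list is Eve → it is first.

Eve


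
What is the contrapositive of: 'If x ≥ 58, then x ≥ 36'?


Original: If x ≥ 58, then x ≥ 36
Contrapositive: If ¬Q, then ¬P
Negate Q: not (x ≥ 36)
Negate P: not (x ≥ 58)

If not (x ≥ 36), then not (x ≥ 58).


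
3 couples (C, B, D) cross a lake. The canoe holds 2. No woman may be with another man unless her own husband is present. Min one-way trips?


Label couples C, B, D (H = husband, W = wife).
Counting alone: 6 people, the canoe carries 2 and someone must bring it back, so each round trip nets at most +1 on the far side until the last crossing → at least 9 trips. The jealousy constraint makes 9 impossible; the shortest valid schedule has 11:
1. WC+WB →  (far: WC,WB; near: HC,HB,HD,WD)
2. WC ←       (far: WB; near: HC,HB,HD,WC,WD)
3. WC+WD →  (far: WC,WB,WD; near: HC,HB,HD)
4. WC ←       (far: WB,WD; near: HC,HB,HD,WC)
5. HB+HD →  (far: HB,WB,HD,WD; near: HC,WC)
6. HB+WB ←  (far: HD,WD; near: HC,WC,HB,WB)
7. HC+HB →  (far: HC,HB,HD,WD; near: WC,WB)
8. WD ←       (far: HC,HB,HD; near: WC,WB,WD)
9. WC+WB →  (far: HC,WC,HB,WB,HD; near: WD)
10. HD ←      (far: HC,WC,HB,WB; near: HD,WD)
11. HD+WD → (far: all six; near: empty)
In every state each wife is either with her husband or with no other man.
Minimum trips = 11

11


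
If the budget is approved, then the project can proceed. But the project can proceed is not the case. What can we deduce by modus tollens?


Modus tollens: P → Q, ¬Q ⊢ ¬P
P: the budget is approved
Q: the project can proceed
We have P → Q and Q is false.
By modus tollens, P must be false.

It is not the case that the budget is approved


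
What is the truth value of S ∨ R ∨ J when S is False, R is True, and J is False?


S = False, R = True, J = False
Step 1: S ∨ R = False OR True = True
Step 2: True ∨ J = True OR False = True
OR is true when at least one operand is true.

True


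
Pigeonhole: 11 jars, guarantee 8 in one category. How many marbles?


Pigeonhole: to guarantee k in one of n categories, need (k-1)×n + 1.
k = 8, n = 11
Minimum = (8-1) × 11 + 1 = 7 × 11 + 1

78


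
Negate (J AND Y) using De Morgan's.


De Morgan's law: ¬(P ∧ Q) ≡ ¬P ∨ ¬Q
¬(J ∧ Y) = ¬J ∨ ¬Y

¬J ∨ ¬Y


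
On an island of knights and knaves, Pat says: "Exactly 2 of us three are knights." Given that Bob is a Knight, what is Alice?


Pat claims exactly 2 knights among Pat, Bob, Alice.
Given: Bob is a Knight.

Case 1: Pat is a Knight (tells truth)
  Then exactly 2 of the three are knights.
  Counting Pat, Bob: 2 knight(s) so far. Need 0 more → Alice = Knave.
Case 2: Pat is a Knave (lies)
  Then the count is NOT 2.
  If Alice = Knight, count = 2 = 2 → claim would be true, contradicts lie.
  If Alice = Knave, count = 1 ≠ 2 → lie confirmed ✓

Alice is a Knave.

Knave


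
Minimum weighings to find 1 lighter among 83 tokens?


Each weighing has 3 outcomes (left heavy / balance / right heavy), so k weighings distinguish at most 3^k cases; splitting into three near-equal groups achieves this.
Need 3^k ≥ 83: 3^4 = 81 < 83 ≤ 3^5 = 243
k = ⌈log₃(83)⌉ = 5

5


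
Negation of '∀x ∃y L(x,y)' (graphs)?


Original: ∀x ∃y L(x,y)
Rule: ¬∀→∃, ¬∃→∀, negate predicate.
Negation: ∃x ∀y ¬L(x,y)

∃x ∀y ¬L(x,y)


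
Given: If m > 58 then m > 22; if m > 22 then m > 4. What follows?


Hypothetical syllogism: P → Q, Q → R ⊢ P → R
Premise 1: m > 58 → m > 22
Premise 2: m > 22 → m > 4
Chain the implications: the middle term (m > 22) links the two.
Conclusion: If m > 58, then m > 4.

If m > 58, then m > 4.


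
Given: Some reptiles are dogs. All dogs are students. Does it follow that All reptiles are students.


Premise 1: Some reptiles are dogs.
Premise 2: All dogs are students.
Conclusion: All reptiles are students.
Fallacy: illicit minor. The minor term (reptiles) is distributed in the conclusion ('All reptiles ...') but undistributed in its premise ('Some reptiles are dogs' doesn't cover all reptiles).
Only 'Some reptiles are students' follows, not 'All'.

Invalid


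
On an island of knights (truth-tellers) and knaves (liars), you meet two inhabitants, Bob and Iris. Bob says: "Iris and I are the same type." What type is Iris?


Bob says: "Iris and I are the same type."
Case 1: Bob is a Knight (truth-teller)
  Statement is true → they ARE the same → Iris is also a Knight
Case 2: Bob is a Knave (liar)
  Statement is false → they are NOT the same → Iris is a Knight
In both cases, Iris is a Knight.

Knight


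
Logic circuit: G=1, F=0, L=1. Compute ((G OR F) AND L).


G OR F = 1|0 = 1
1 AND 1 = 1

1


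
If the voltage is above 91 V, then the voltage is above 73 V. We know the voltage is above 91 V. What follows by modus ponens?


Modus ponens: P → Q, P ⊢ Q
P: the voltage is above 91 V
Q: the voltage is above 73 V
We have P → Q and P is true.
By modus ponens, Q must be true.

The voltage is above 73 V


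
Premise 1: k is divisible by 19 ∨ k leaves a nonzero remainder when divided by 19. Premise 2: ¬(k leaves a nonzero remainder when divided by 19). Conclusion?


Disjunctive syllogism: P ∨ Q, ¬P ⊢ Q
Disjunction: k is divisible by 19 ∨ k leaves a nonzero remainder when divided by 19
We know it is not the case that k leaves a nonzero remainder when divided by 19.
By disjunctive syllogism, the other disjunct must be true.

k is divisible by 19


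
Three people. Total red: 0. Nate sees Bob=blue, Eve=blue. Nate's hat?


Total red = 0, seen red = 0
Own red = 0 - 0 = 0
Nate's hat is blue.

blue


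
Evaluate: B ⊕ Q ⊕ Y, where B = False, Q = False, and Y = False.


B = False, Q = False, Y = False
Step 1: B ⊕ Q = False XOR False = False
Step 2: False ⊕ Y = False XOR False = False
XOR is true when an odd number of operands are true.

False


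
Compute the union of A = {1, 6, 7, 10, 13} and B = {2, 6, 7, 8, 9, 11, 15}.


A = {1, 6, 7, 10, 13}
B = {2, 6, 7, 8, 9, 11, 15}
Operation: union
All elements combined: 1, 2, 6, 7, 8, 9, 10, 11, 13, 15

{1, 2, 6, 7, 8, 9, 10, 11, 13, 15}


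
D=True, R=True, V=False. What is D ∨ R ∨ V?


D = True, R = True, V = False
Expression: D ∨ R ∨ V
Step 1: D ∨ R = True OR True = True
Step 2: (True) ∨ V = True OR False = True

True


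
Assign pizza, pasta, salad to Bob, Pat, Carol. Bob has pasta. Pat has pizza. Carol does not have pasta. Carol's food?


From clues:
  Bob → pasta
  Pat → pizza
By elimination, Carol gets the remaining.

salad


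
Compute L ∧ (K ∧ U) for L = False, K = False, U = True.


L = False, K = False, U = True
Step 1: K ∧ U = False AND True = False
Step 2: L ∧ False = False AND False = False
AND is true only when ALL operands are true.

False


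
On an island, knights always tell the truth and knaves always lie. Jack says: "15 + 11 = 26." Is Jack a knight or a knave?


Statement: "15 + 11 = 26."
Actual: 15 + 11 = 26
Claimed: 26
Statement is TRUE → Jack tells the truth → Knight

Knight


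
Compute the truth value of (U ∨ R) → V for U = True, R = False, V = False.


U = True, R = False, V = False
Step 1: U ∨ R = True OR False = True
Step 2: (True) → V: false only when antecedent=True and V=False.
Result: False

False


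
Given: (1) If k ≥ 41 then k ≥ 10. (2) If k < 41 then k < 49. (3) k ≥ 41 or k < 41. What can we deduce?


Constructive dilemma: (P → Q) ∧ (R → S), P ∨ R ⊢ Q ∨ S
Premise 1: k ≥ 41 → k ≥ 10
Premise 2: k < 41 → k < 49
Premise 3: k ≥ 41 ∨ k < 41
Case 1: Assuming k ≥ 41, then by Premise 1, k ≥ 10.
Case 2: Assuming k < 41, then by Premise 2, k < 49.
Since one of k ≥ 41 or k < 41 must hold, we get k ≥ 10 or k < 49.

k ≥ 10 or k < 49.


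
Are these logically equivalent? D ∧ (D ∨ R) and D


Expression 1: D ∧ (D ∨ R)
Expression 2: D
Truth table (D R | Expr1 Expr2):
  T T |   T     T
  T F |   T     T
  F T |   F     F
  F F |   F     F
All 4 rows agree, so the expressions are logically equivalent.

Yes


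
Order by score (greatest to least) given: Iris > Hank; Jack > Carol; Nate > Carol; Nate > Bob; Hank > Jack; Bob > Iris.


Constraints: Iris > Hank; Jack > Carol; Nate > Carol; Nate > Bob; Hank > Jack; Bob > Iris
Method: at each step, the next-highest is the one remaining person who never appears on the smaller side of a constraint between remaining people.
  Step 1: remaining {Nate, Bob, Hank, Carol, Jack, Iris}; on the smaller side: {Bob, Hank, Carol, Jack, Iris} → Nate is next (Nate > Carol; Nate > Bob).
  Step 2: remaining {Bob, Hank, Carol, Jack, Iris}; on the smaller side: {Hank, Carol, Jack, Iris} → Bob is next (Bob > Iris).
  Step 3: remaining {Hank, Carol, Jack, Iris}; on the smaller side: {Hank, Carol, Jack} → Iris is next (Iris > Hank).
  Step 4: remaining {Hank, Carol, Jack}; on the smaller side: {Carol, Jack} → Hank is next (Hank > Jack).
  Step 5: remaining {Carol, Jack}; on the smaller side: {Carol} → Jack is next (Jack > Carol).
  Step 6: only Carol remains → lowest.
Final ranking (highest to lowest):

Nate > Bob > Iris > Hank > Jack > Carol


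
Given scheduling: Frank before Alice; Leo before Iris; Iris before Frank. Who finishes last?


Constraints: Frank before Alice; Leo before Iris; Iris before Frank
The last task can have nothing scheduled after it, so it must never appear on the left of a 'before'.
Tasks appearing before some other task: Frank, Leo, Iris.
The only task not in that list is Alice → it is last.

Alice


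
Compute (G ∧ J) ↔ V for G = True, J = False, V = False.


G = True, J = False, V = False
Step 1: G ∧ J = True AND False = False
Step 2: (False) ↔ V: true when both sides have same truth value.
Result: False ↔ False = True

True
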